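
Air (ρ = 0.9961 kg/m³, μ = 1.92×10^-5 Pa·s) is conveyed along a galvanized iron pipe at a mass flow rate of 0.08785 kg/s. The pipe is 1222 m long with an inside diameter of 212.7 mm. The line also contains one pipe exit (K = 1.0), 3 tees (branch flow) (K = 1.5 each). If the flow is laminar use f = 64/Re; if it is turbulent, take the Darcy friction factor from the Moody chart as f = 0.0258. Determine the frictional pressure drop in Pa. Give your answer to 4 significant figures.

A = πD²/4 = π(0.2127)²/4 = 0.03553 m²; mean velocity V = ṁ/(ρA) = 0.08785/(0.9961 · 0.03553) = 2.482 m/s.
Reynolds number Re = ρVD/μ = 0.9961 · 2.482 · 0.2127 / 1.92e-05 = 2.739e+04.
Re > 4000 → turbulent; use the Moody-chart value f = 0.0258.
Total minor-loss coefficient ΣK = 1·1 + 3·1.5 = 5.5.
ΔP = [f·L/D + ΣK]·(ρV²/2) = [0.0258·1222/0.2127 + 5.5]·(0.9961·2.482²/2) = [148.2 + 5.5]·3.068 = 471.7 Pa.

ΔP ≈ 471.7 Pa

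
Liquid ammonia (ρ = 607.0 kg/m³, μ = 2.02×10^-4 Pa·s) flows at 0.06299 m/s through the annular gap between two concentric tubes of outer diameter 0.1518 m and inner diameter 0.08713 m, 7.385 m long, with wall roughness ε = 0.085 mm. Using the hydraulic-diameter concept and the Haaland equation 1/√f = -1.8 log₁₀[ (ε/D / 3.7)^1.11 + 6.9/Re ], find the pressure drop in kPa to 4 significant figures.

ΔP ≈ 0.004284 kPa

Hydraulic diameter D_h = 4A/P = D_o - D_i = 0.1518 - 0.08713 = 0.06467 m.
Re = ρVD_h/μ = 607·0.06299·0.06467/0.000202 = 1.224e+04.
ε/D_h = 8.5e-05/0.06467 = 0.00131; Haaland gives 1/√f = -1.8 log₁₀[0.000148+0.000564] = 5.666, so f = 0.03115.
ΔP = f(L/D_h)(ρV²/2) = 0.03115·7.385/0.06467·1.204 = 4.284 Pa.
ΔP = 0.004284 kPa.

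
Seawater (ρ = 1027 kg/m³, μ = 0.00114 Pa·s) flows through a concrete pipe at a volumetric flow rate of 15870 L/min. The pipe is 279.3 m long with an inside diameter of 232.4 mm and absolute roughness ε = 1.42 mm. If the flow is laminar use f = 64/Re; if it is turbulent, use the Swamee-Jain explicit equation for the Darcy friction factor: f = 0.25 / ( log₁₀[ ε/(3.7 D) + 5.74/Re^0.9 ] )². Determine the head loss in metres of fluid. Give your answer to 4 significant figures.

Q = 15870 L/min = 15870/60000 = 0.2645 m³/s.
Cross-sectional area A = πD²/4 = π(0.2324)²/4 = 0.04242 m²; mean velocity V = Q/A = 0.2645/0.04242 = 6.235 m/s.
Reynolds number Re = ρVD/μ = 1027 · 6.235 · 0.2324 / 0.00114 = 1.305e+06.
Re > 4000 → turbulent. Relative roughness ε/D = 0.00142/0.2324 = 0.00611. Swamee-Jain: f = 0.25/(log₁₀[0.00611/3.7 + 5.74/1.305e+06^0.9])² = 0.25/(log₁₀[0.00165 + 1.8e-05])² = 0.25/(-2.777)² = 0.03241.
Darcy-Weisbach: ΔP = f(L/D)(ρV²/2) = 0.03241·(279.3/0.2324)·(1027·6.235²/2) = 0.03241·1202·1.996e+04 = 7.776e+05 Pa.
Head loss h_f = ΔP/(ρg) = 7.776e+05/(1027·9.81) = 77.18 m.

h_f ≈ 77.18 m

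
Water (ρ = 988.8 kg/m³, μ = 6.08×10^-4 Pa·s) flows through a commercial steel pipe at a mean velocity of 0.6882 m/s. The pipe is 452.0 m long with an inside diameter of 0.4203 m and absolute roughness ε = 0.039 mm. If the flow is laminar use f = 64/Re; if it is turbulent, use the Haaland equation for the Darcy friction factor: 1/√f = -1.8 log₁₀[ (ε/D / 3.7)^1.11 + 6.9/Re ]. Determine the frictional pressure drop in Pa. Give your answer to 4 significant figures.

Reynolds number Re = ρVD/μ = 988.8 · 0.6882 · 0.4203 / 0.000608 = 4.704e+05.
Re > 4000 → turbulent. Relative roughness ε/D = 3.9e-05/0.4203 = 9.28e-05. Haaland: 1/√f = -1.8 log₁₀[(9.28e-05/3.7)^1.11 + 6.9/4.704e+05] = -1.8 log₁₀[7.82e-06 + 1.47e-05] = 8.366, so f = 0.01429.
Darcy-Weisbach: ΔP = f(L/D)(ρV²/2) = 0.01429·(452/0.4203)·(988.8·0.6882²/2) = 0.01429·1075·234.2 = 3598 Pa.

ΔP ≈ 3598 Pa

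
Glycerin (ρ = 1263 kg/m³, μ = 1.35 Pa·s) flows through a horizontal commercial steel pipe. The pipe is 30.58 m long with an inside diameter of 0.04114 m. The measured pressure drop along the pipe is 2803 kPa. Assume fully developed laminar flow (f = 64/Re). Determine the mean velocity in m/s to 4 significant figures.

For laminar flow, f = 64/Re with Re = ρVD/μ, so Darcy-Weisbach reduces to ΔP = 32μLV/D². Solving for V: V = ΔP·D²/(32μL) = 2.803e+06·(0.04114)²/(32·1.35·30.58) = 3.591 m/s.
Check: Re = ρVD/μ = 1263·3.591·0.04114/1.35 = 138.2 < 2300, so the laminar assumption holds.

V ≈ 3.591 m/s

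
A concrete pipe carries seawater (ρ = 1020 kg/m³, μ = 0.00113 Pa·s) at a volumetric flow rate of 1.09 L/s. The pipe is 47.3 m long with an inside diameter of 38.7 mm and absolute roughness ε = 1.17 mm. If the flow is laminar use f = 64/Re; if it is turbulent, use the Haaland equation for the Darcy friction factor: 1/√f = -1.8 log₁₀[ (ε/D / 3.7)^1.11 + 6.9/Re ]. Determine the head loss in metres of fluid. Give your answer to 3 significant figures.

Q = 1.09 L/s = 1.09/1000 = 0.00109 m³/s.
Cross-sectional area A = πD²/4 = π(0.0387)²/4 = 0.001176 m²; mean velocity V = Q/A = 0.00109/0.001176 = 0.9266 m/s.
Reynolds number Re = ρVD/μ = 1020 · 0.9266 · 0.0387 / 0.00113 = 3.237e+04.
Re > 4000 → turbulent. Relative roughness ε/D = 0.00117/0.0387 = 0.0302. Haaland: 1/√f = -1.8 log₁₀[(0.0302/3.7)^1.11 + 6.9/3.237e+04] = -1.8 log₁₀[0.00482 + 0.000213] = 4.137, so f = 0.05842.
Darcy-Weisbach: ΔP = f(L/D)(ρV²/2) = 0.05842·(47.3/0.0387)·(1020·0.9266²/2) = 0.05842·1222·437.9 = 3.127e+04 Pa.
Head loss h_f = ΔP/(ρg) = 3.127e+04/(1020·9.81) = 3.12 m.

h_f ≈ 3.12 m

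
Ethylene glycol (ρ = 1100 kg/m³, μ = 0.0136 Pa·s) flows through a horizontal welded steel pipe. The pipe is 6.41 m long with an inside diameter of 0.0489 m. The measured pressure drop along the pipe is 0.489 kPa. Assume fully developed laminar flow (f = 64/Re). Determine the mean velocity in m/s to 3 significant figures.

V ≈ 0.419 m/s

For laminar flow, f = 64/Re with Re = ρVD/μ, so Darcy-Weisbach reduces to ΔP = 32μLV/D². Solving for V: V = ΔP·D²/(32μL) = 489·(0.0489)²/(32·0.0136·6.41) = 0.4192 m/s.
Check: Re = ρVD/μ = 1100·0.4192·0.0489/0.0136 = 1658 < 2300, so the laminar assumption holds.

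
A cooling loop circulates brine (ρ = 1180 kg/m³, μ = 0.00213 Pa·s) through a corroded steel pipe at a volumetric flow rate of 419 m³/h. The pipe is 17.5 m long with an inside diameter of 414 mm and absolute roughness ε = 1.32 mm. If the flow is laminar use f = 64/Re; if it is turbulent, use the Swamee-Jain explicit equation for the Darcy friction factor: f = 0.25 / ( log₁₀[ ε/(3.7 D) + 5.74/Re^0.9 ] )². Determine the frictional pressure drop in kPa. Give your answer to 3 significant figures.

ΔP ≈ 0.512 kPa

Q = 419 m³/h = 419/3600 = 0.1164 m³/s.
Cross-sectional area A = πD²/4 = π(0.414)²/4 = 0.1346 m²; mean velocity V = Q/A = 0.1164/0.1346 = 0.8646 m/s.
Reynolds number Re = ρVD/μ = 1180 · 0.8646 · 0.414 / 0.00213 = 1.983e+05.
Re > 4000 → turbulent. Relative roughness ε/D = 0.00132/0.414 = 0.00319. Swamee-Jain: f = 0.25/(log₁₀[0.00319/3.7 + 5.74/1.983e+05^0.9])² = 0.25/(log₁₀[0.000862 + 9.8e-05])² = 0.25/(-3.018)² = 0.02745.
Darcy-Weisbach: ΔP = f(L/D)(ρV²/2) = 0.02745·(17.5/0.414)·(1180·0.8646²/2) = 0.02745·42.27·441.1 = 511.8 Pa.
ΔP = 511.8 Pa = 0.512 kPa.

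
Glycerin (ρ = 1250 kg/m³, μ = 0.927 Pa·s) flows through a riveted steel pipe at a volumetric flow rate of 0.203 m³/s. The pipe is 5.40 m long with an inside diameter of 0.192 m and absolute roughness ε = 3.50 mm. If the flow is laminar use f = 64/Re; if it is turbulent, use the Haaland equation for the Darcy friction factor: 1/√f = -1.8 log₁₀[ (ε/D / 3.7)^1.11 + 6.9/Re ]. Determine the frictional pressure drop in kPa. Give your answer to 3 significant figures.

Cross-sectional area A = πD²/4 = π(0.192)²/4 = 0.02895 m²; mean velocity V = Q/A = 0.203/0.02895 = 7.011 m/s.
Reynolds number Re = ρVD/μ = 1250 · 7.011 · 0.192 / 0.927 = 1815.
Re < 2300 → laminar flow, so f = 64/Re = 64/1815 = 0.03526 (the turbulent correlation is not needed).
Darcy-Weisbach: ΔP = f(L/D)(ρV²/2) = 0.03526·(5.4/0.192)·(1250·7.011²/2) = 0.03526·28.12·3.072e+04 = 3.047e+04 Pa.
ΔP = 3.047e+04 Pa = 30.5 kPa.

ΔP ≈ 30.5 kPa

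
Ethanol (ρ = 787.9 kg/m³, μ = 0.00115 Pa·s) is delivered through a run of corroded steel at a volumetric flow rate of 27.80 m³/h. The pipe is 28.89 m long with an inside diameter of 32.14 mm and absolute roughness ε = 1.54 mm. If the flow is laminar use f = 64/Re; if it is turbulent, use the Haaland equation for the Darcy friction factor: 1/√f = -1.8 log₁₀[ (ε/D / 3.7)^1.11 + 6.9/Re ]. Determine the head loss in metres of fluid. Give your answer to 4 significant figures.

h_f ≈ 292.3 m

Q = 27.80 m³/h = 27.80/3600 = 0.007722 m³/s.
Cross-sectional area A = πD²/4 = π(0.03214)²/4 = 0.0008113 m²; mean velocity V = Q/A = 0.007722/0.0008113 = 9.518 m/s.
Reynolds number Re = ρVD/μ = 787.9 · 9.518 · 0.03214 / 0.00115 = 2.096e+05.
Re > 4000 → turbulent. Relative roughness ε/D = 0.00154/0.03214 = 0.0479. Haaland: 1/√f = -1.8 log₁₀[(0.0479/3.7)^1.11 + 6.9/2.096e+05] = -1.8 log₁₀[0.00803 + 3.29e-05] = 3.768, so f = 0.07042.
Darcy-Weisbach: ΔP = f(L/D)(ρV²/2) = 0.07042·(28.89/0.03214)·(787.9·9.518²/2) = 0.07042·898.9·3.569e+04 = 2.259e+06 Pa.
Head loss h_f = ΔP/(ρg) = 2.259e+06/(787.9·9.81) = 292.3 m.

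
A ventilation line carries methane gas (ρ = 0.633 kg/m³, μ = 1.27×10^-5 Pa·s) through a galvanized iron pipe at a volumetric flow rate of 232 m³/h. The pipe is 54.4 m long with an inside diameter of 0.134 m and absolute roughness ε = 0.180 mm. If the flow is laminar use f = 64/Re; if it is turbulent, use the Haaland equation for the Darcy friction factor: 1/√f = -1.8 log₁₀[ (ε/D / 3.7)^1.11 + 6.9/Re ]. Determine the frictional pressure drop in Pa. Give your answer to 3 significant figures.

Q = 232 m³/h = 232/3600 = 0.06444 m³/s.
Cross-sectional area A = πD²/4 = π(0.134)²/4 = 0.0141 m²; mean velocity V = Q/A = 0.06444/0.0141 = 4.57 m/s.
Reynolds number Re = ρVD/μ = 0.633 · 4.57 · 0.134 / 1.27e-05 = 3.052e+04.
Re > 4000 → turbulent. Relative roughness ε/D = 0.00018/0.134 = 0.00134. Haaland: 1/√f = -1.8 log₁₀[(0.00134/3.7)^1.11 + 6.9/3.052e+04] = -1.8 log₁₀[0.000152 + 0.000226] = 6.161, so f = 0.02635.
Darcy-Weisbach: ΔP = f(L/D)(ρV²/2) = 0.02635·(54.4/0.134)·(0.633·4.57²/2) = 0.02635·406·6.609 = 70.7 Pa.

ΔP ≈ 70.7 Pa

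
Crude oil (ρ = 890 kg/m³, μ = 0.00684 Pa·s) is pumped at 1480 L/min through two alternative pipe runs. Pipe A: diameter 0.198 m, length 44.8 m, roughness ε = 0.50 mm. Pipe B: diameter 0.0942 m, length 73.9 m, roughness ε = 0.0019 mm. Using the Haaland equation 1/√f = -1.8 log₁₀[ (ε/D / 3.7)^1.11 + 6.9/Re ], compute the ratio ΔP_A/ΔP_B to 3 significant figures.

ΔP_A/ΔP_B ≈ 0.0209

Pipe A: V = Q/A = 0.02467/0.03079 = 0.8011 m/s; Re = 2.064e+04; ε/D = 0.00253; Haaland → f = 0.03026; ΔP_A = f(L/D)(ρV²/2) = 1956 Pa.
Pipe B: V = Q/A = 0.02467/0.006969 = 3.539 m/s; Re = 4.338e+04; ε/D = 2.02e-05; Haaland → f = 0.02144; ΔP_B = f(L/D)(ρV²/2) = 9.374e+04 Pa.
ΔP_A/ΔP_B = 1956/9.374e+04 = 0.0209.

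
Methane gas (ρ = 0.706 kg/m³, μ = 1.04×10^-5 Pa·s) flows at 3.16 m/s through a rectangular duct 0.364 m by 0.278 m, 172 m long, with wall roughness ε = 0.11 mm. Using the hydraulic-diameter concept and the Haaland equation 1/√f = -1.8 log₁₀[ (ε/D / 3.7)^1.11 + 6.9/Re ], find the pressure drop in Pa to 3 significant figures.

Hydraulic diameter D_h = 4A/P = 4·(0.364·0.278)/(2·(0.364+0.278)) = 0.4048/1.284 = 0.3152 m.
Re = ρVD_h/μ = 0.706·3.16·0.3152/1.04e-05 = 6.762e+04.
ε/D_h = 0.00011/0.3152 = 0.000349; Haaland gives 1/√f = -1.8 log₁₀[3.4e-05+0.000102] = 6.959, so f = 0.02065.
ΔP = f(L/D_h)(ρV²/2) = 0.02065·172/0.3152·3.525 = 39.71 Pa.

ΔP ≈ 39.7 Pa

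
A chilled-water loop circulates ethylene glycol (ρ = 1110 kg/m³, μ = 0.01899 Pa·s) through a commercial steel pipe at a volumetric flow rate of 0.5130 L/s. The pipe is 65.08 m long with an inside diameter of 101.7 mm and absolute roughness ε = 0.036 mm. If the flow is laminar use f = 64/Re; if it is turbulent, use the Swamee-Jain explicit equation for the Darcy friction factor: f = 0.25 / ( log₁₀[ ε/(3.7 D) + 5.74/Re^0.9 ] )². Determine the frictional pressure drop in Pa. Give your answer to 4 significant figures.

Q = 0.5130 L/s = 0.5130/1000 = 0.000513 m³/s.
Cross-sectional area A = πD²/4 = π(0.1017)²/4 = 0.008123 m²; mean velocity V = Q/A = 0.000513/0.008123 = 0.06315 m/s.
Reynolds number Re = ρVD/μ = 1110 · 0.06315 · 0.1017 / 0.019 = 375.4.
Re < 2300 → laminar flow, so f = 64/Re = 64/375.4 = 0.1705 (the turbulent correlation is not needed).
Darcy-Weisbach: ΔP = f(L/D)(ρV²/2) = 0.1705·(65.08/0.1017)·(1110·0.06315²/2) = 0.1705·639.9·2.213 = 241.5 Pa.

ΔP ≈ 241.5 Pa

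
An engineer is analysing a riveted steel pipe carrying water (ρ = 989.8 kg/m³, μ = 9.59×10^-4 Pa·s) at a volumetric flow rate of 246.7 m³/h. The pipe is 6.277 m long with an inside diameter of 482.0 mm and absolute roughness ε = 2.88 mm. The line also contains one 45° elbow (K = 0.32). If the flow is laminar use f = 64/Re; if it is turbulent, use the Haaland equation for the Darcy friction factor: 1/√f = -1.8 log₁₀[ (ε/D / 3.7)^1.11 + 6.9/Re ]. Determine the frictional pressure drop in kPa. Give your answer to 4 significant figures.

ΔP ≈ 0.05193 kPa

Q = 246.7 m³/h = 246.7/3600 = 0.06853 m³/s.
Cross-sectional area A = πD²/4 = π(0.482)²/4 = 0.1825 m²; mean velocity V = Q/A = 0.06853/0.1825 = 0.3756 m/s.
Reynolds number Re = ρVD/μ = 989.8 · 0.3756 · 0.482 / 0.000959 = 1.868e+05.
Re > 4000 → turbulent. Relative roughness ε/D = 0.00288/0.482 = 0.00598. Haaland: 1/√f = -1.8 log₁₀[(0.00598/3.7)^1.11 + 6.9/1.868e+05] = -1.8 log₁₀[0.000796 + 3.69e-05] = 5.543, so f = 0.03255.
Total minor-loss coefficient ΣK = 1·0.32 = 0.32.
ΔP = [f·L/D + ΣK]·(ρV²/2) = [0.03255·6.277/0.482 + 0.32]·(989.8·0.3756²/2) = [0.4239 + 0.32]·69.8 = 51.93 Pa.
ΔP = 51.93 Pa = 0.05193 kPa.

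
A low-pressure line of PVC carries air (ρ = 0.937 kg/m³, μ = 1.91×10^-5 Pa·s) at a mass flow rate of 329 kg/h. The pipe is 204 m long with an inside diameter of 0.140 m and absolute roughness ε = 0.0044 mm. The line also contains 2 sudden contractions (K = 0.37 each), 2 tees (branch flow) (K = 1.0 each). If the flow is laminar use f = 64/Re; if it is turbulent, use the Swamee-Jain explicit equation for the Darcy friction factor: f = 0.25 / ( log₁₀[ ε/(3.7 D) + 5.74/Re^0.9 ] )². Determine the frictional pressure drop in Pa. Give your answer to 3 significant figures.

ΔP ≈ 642 Pa

ṁ = 329 kg/h = 329/3600 = 0.09139 kg/s.
A = πD²/4 = π(0.14)²/4 = 0.01539 m²; mean velocity V = ṁ/(ρA) = 0.09139/(0.937 · 0.01539) = 6.336 m/s.
Reynolds number Re = ρVD/μ = 0.937 · 6.336 · 0.14 / 1.91e-05 = 4.352e+04.
Re > 4000 → turbulent. Relative roughness ε/D = 4.4e-06/0.14 = 3.14e-05. Swamee-Jain: f = 0.25/(log₁₀[3.14e-05/3.7 + 5.74/4.352e+04^0.9])² = 0.25/(log₁₀[8.49e-06 + 0.000384])² = 0.25/(-3.406)² = 0.02155.
Total minor-loss coefficient ΣK = 2·0.37 + 2·1 = 2.74.
ΔP = [f·L/D + ΣK]·(ρV²/2) = [0.02155·204/0.14 + 2.74]·(0.937·6.336²/2) = [31.4 + 2.74]·18.81 = 642 Pa.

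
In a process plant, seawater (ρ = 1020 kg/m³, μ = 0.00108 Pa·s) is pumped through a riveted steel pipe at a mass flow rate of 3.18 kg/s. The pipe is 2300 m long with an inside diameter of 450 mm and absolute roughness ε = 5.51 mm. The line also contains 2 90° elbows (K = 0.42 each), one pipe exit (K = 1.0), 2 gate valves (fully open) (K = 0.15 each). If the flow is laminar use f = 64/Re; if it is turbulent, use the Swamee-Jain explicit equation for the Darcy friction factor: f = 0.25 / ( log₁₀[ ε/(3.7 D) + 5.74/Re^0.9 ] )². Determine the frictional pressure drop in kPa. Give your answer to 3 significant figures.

ΔP ≈ 0.0477 kPa

A = πD²/4 = π(0.45)²/4 = 0.159 m²; mean velocity V = ṁ/(ρA) = 3.18/(1020 · 0.159) = 0.0196 m/s.
Reynolds number Re = ρVD/μ = 1020 · 0.0196 · 0.45 / 0.00108 = 8331.
Re > 4000 → turbulent. Relative roughness ε/D = 0.00551/0.45 = 0.0122. Swamee-Jain: f = 0.25/(log₁₀[0.0122/3.7 + 5.74/8331^0.9])² = 0.25/(log₁₀[0.00331 + 0.0017])² = 0.25/(-2.3)² = 0.04725.
Total minor-loss coefficient ΣK = 2·0.42 + 1·1 + 2·0.15 = 2.14.
ΔP = [f·L/D + ΣK]·(ρV²/2) = [0.04725·2300/0.45 + 2.14]·(1020·0.0196²/2) = [241.5 + 2.14]·0.196 = 47.74 Pa.
ΔP = 47.74 Pa = 0.0477 kPa.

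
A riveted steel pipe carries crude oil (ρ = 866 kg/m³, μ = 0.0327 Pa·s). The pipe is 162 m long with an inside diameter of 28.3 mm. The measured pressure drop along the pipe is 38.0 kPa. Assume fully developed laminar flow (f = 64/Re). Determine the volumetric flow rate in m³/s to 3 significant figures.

Q ≈ 1.13×10^-4 m³/s

For laminar flow, f = 64/Re with Re = ρVD/μ, so Darcy-Weisbach reduces to ΔP = 32μLV/D². Solving for V: V = ΔP·D²/(32μL) = 3.8e+04·(0.0283)²/(32·0.0327·162) = 0.1795 m/s.
Check: Re = ρVD/μ = 866·0.1795·0.0283/0.0327 = 134.6 < 2300, so the laminar assumption holds.
Q = V·A = 0.1795·(π/4·0.0283²) = 0.0001129 m³/s = 1.13×10^-4 m³/s.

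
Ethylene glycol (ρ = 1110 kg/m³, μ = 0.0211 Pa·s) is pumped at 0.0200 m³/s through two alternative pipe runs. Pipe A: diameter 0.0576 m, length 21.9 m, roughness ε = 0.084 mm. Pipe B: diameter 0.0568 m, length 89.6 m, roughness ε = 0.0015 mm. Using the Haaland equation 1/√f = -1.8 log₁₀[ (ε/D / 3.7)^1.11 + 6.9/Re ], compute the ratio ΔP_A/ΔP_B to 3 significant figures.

Pipe A: V = Q/A = 0.02/0.002606 = 7.675 m/s; Re = 2.326e+04; ε/D = 0.00146; Haaland → f = 0.02776; ΔP_A = f(L/D)(ρV²/2) = 3.451e+05 Pa.
Pipe B: V = Q/A = 0.02/0.002534 = 7.893 m/s; Re = 2.358e+04; ε/D = 2.64e-05; Haaland → f = 0.02476; ΔP_B = f(L/D)(ρV²/2) = 1.35e+06 Pa.
ΔP_A/ΔP_B = 3.451e+05/1.35e+06 = 0.256.

ΔP_A/ΔP_B ≈ 0.256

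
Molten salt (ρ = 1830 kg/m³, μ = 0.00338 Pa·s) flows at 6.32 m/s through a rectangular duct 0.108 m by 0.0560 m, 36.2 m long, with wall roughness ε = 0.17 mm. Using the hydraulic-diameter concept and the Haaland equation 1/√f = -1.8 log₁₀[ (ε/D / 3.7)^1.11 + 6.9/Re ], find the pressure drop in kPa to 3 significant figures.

Hydraulic diameter D_h = 4A/P = 4·(0.108·0.056)/(2·(0.108+0.056)) = 0.02419/0.328 = 0.07376 m.
Re = ρVD_h/μ = 1830·6.32·0.07376/0.00338 = 2.524e+05.
ε/D_h = 0.00017/0.07376 = 0.0023; Haaland gives 1/√f = -1.8 log₁₀[0.000277+2.73e-05] = 6.331, so f = 0.02495.
ΔP = f(L/D_h)(ρV²/2) = 0.02495·36.2/0.07376·3.655e+04 = 4.475e+05 Pa.
ΔP = 448 kPa.

ΔP ≈ 448 kPa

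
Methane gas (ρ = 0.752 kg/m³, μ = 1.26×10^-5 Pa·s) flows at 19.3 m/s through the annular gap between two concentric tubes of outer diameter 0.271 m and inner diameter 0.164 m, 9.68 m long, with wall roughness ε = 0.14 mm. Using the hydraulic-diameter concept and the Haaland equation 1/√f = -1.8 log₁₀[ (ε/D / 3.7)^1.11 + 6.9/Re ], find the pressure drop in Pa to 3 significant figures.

Hydraulic diameter D_h = 4A/P = D_o - D_i = 0.271 - 0.164 = 0.107 m.
Re = ρVD_h/μ = 0.752·19.3·0.107/1.26e-05 = 1.233e+05.
ε/D_h = 0.00014/0.107 = 0.00131; Haaland gives 1/√f = -1.8 log₁₀[0.000148+5.6e-05] = 6.645, so f = 0.02265.
ΔP = f(L/D_h)(ρV²/2) = 0.02265·9.68/0.107·140.1 = 287 Pa.

ΔP ≈ 287 Pa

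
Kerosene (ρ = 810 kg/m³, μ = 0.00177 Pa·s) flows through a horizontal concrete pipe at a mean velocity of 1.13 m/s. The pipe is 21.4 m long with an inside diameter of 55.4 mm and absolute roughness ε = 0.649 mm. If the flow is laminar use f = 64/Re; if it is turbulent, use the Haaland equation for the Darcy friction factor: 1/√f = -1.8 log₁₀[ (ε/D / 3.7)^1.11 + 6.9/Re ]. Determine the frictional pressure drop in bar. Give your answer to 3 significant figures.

ΔP ≈ 0.0836 bar

Reynolds number Re = ρVD/μ = 810 · 1.13 · 0.0554 / 0.00177 = 2.865e+04.
Re > 4000 → turbulent. Relative roughness ε/D = 0.000649/0.0554 = 0.0117. Haaland: 1/√f = -1.8 log₁₀[(0.0117/3.7)^1.11 + 6.9/2.865e+04] = -1.8 log₁₀[0.00168 + 0.000241] = 4.889, so f = 0.04183.
Darcy-Weisbach: ΔP = f(L/D)(ρV²/2) = 0.04183·(21.4/0.0554)·(810·1.13²/2) = 0.04183·386.3·517.1 = 8357 Pa.
ΔP = 8357 Pa = 0.0836 bar.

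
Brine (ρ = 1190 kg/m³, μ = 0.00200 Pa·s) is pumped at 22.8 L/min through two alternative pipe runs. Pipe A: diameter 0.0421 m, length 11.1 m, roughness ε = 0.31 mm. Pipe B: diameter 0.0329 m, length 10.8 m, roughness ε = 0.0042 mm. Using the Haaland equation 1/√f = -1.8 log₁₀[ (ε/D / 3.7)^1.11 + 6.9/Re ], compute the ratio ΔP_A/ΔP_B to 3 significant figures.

ΔP_A/ΔP_B ≈ 0.395

Pipe A: V = Q/A = 0.00038/0.001392 = 0.273 m/s; Re = 6838; ε/D = 0.00736; Haaland → f = 0.04246; ΔP_A = f(L/D)(ρV²/2) = 496.4 Pa.
Pipe B: V = Q/A = 0.00038/0.0008501 = 0.447 m/s; Re = 8750; ε/D = 0.000128; Haaland → f = 0.03218; ΔP_B = f(L/D)(ρV²/2) = 1256 Pa.
ΔP_A/ΔP_B = 496.4/1256 = 0.395.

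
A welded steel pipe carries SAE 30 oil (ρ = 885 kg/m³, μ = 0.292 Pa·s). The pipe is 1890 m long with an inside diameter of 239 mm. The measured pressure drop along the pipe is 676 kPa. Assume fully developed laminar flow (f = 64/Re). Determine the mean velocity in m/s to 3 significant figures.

V ≈ 2.19 m/s

For laminar flow, f = 64/Re with Re = ρVD/μ, so Darcy-Weisbach reduces to ΔP = 32μLV/D². Solving for V: V = ΔP·D²/(32μL) = 6.76e+05·(0.239)²/(32·0.292·1890) = 2.186 m/s.
Check: Re = ρVD/μ = 885·2.186·0.239/0.292 = 1584 < 2300, so the laminar assumption holds.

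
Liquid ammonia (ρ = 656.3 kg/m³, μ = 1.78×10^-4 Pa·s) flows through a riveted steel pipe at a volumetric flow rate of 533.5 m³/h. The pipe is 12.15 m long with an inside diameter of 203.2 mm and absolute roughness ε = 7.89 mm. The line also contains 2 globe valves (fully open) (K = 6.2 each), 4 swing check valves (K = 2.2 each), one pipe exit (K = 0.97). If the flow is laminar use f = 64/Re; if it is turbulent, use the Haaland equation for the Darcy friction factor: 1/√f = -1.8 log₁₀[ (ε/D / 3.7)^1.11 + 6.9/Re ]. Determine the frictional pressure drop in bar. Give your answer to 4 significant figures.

ΔP ≈ 1.781 bar

Q = 533.5 m³/h = 533.5/3600 = 0.1482 m³/s.
Cross-sectional area A = πD²/4 = π(0.2032)²/4 = 0.03243 m²; mean velocity V = Q/A = 0.1482/0.03243 = 4.57 m/s.
Reynolds number Re = ρVD/μ = 656.3 · 4.57 · 0.2032 / 0.000178 = 3.424e+06.
Re > 4000 → turbulent. Relative roughness ε/D = 0.00789/0.2032 = 0.0388. Haaland: 1/√f = -1.8 log₁₀[(0.0388/3.7)^1.11 + 6.9/3.424e+06] = -1.8 log₁₀[0.00636 + 2.02e-06] = 3.954, so f = 0.06397.
Total minor-loss coefficient ΣK = 2·6.2 + 4·2.2 + 1·0.97 = 22.2.
ΔP = [f·L/D + ΣK]·(ρV²/2) = [0.06397·12.15/0.2032 + 22.2]·(656.3·4.57²/2) = [3.825 + 22.2]·6853 = 1.781e+05 Pa.
ΔP = 1.781e+05 Pa = 1.781 bar.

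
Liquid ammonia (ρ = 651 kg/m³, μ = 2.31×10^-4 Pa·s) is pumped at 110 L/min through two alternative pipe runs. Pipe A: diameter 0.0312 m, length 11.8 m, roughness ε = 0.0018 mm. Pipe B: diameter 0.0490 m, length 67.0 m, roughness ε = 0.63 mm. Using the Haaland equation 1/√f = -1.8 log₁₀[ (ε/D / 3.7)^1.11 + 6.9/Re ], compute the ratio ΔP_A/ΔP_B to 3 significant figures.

ΔP_A/ΔP_B ≈ 0.634

Pipe A: V = Q/A = 0.001833/0.0007645 = 2.398 m/s; Re = 2.108e+05; ε/D = 5.77e-05; Haaland → f = 0.01574; ΔP_A = f(L/D)(ρV²/2) = 1.114e+04 Pa.
Pipe B: V = Q/A = 0.001833/0.001886 = 0.9722 m/s; Re = 1.343e+05; ε/D = 0.0129; Haaland → f = 0.04179; ΔP_B = f(L/D)(ρV²/2) = 1.758e+04 Pa.
ΔP_A/ΔP_B = 1.114e+04/1.758e+04 = 0.634.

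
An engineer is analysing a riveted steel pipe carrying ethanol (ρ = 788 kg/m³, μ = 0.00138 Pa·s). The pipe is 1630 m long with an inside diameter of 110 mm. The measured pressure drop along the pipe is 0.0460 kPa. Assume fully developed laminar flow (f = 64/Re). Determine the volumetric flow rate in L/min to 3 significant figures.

Q ≈ 4.41 L/min

For laminar flow, f = 64/Re with Re = ρVD/μ, so Darcy-Weisbach reduces to ΔP = 32μLV/D². Solving for V: V = ΔP·D²/(32μL) = 46·(0.11)²/(32·0.00138·1630) = 0.007733 m/s.
Check: Re = ρVD/μ = 788·0.007733·0.11/0.00138 = 485.7 < 2300, so the laminar assumption holds.
Q = V·A = 0.007733·(π/4·0.11²) = 7.349e-05 m³/s = 4.41 L/min.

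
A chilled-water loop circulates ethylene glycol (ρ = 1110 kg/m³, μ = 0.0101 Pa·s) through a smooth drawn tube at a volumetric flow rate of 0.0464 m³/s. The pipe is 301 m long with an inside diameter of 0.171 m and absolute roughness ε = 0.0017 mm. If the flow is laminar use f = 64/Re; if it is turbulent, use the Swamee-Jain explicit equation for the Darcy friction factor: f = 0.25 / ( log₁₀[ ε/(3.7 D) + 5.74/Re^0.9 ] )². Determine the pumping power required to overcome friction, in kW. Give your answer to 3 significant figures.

P ≈ 4.10 kW

Cross-sectional area A = πD²/4 = π(0.171)²/4 = 0.02297 m²; mean velocity V = Q/A = 0.0464/0.02297 = 2.02 m/s.
Reynolds number Re = ρVD/μ = 1110 · 2.02 · 0.171 / 0.0101 = 3.797e+04.
Re > 4000 → turbulent. Relative roughness ε/D = 1.7e-06/0.171 = 9.94e-06. Swamee-Jain: f = 0.25/(log₁₀[9.94e-06/3.7 + 5.74/3.797e+04^0.9])² = 0.25/(log₁₀[2.69e-06 + 0.000434])² = 0.25/(-3.36)² = 0.02215.
Darcy-Weisbach: ΔP = f(L/D)(ρV²/2) = 0.02215·(301/0.171)·(1110·2.02²/2) = 0.02215·1760·2266 = 8.831e+04 Pa.
Pumping power P = QΔP = 0.0464·8.831e+04 = 4098 W = 4.10 kW.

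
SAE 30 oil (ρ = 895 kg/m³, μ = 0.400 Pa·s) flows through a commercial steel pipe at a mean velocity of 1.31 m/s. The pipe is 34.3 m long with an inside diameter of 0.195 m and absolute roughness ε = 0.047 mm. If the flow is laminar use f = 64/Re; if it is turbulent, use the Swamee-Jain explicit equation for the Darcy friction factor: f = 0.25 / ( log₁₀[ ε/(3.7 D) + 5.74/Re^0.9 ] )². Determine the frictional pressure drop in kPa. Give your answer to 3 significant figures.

Reynolds number Re = ρVD/μ = 895 · 1.31 · 0.195 / 0.4 = 571.6.
Re < 2300 → laminar flow, so f = 64/Re = 64/571.6 = 0.112 (the turbulent correlation is not needed).
Darcy-Weisbach: ΔP = f(L/D)(ρV²/2) = 0.112·(34.3/0.195)·(895·1.31²/2) = 0.112·175.9·768 = 1.513e+04 Pa.
ΔP = 1.513e+04 Pa = 15.1 kPa.

ΔP ≈ 15.1 kPa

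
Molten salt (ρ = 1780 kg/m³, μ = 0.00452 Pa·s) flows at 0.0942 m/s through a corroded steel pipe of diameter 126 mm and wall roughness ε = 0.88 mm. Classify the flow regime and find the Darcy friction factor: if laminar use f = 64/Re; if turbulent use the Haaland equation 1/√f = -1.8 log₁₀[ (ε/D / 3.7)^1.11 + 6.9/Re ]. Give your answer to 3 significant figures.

Re = ρVD/μ = 1780·0.0942·0.126/0.00452 = 4674.
Re > 4000 → turbulent. ε/D = 0.00088/0.126 = 0.00698; Haaland: 1/√f = -1.8 log₁₀[0.000947 + 0.00148] = 4.708, so f = 0.04511.

f ≈ 0.0451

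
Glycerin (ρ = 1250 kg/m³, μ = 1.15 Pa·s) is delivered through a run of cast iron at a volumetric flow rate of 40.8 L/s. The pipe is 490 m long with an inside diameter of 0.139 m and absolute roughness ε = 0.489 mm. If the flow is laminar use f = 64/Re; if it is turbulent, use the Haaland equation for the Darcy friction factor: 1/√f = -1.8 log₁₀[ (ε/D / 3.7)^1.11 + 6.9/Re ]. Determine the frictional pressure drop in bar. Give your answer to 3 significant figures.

Q = 40.8 L/s = 40.8/1000 = 0.0408 m³/s.
Cross-sectional area A = πD²/4 = π(0.139)²/4 = 0.01517 m²; mean velocity V = Q/A = 0.0408/0.01517 = 2.689 m/s.
Reynolds number Re = ρVD/μ = 1250 · 2.689 · 0.139 / 1.15 = 406.2.
Re < 2300 → laminar flow, so f = 64/Re = 64/406.2 = 0.1575 (the turbulent correlation is not needed).
Darcy-Weisbach: ΔP = f(L/D)(ρV²/2) = 0.1575·(490/0.139)·(1250·2.689²/2) = 0.1575·3525·4518 = 2.509e+06 Pa.
ΔP = 2.509e+06 Pa = 25.1 bar.

ΔP ≈ 25.1 bar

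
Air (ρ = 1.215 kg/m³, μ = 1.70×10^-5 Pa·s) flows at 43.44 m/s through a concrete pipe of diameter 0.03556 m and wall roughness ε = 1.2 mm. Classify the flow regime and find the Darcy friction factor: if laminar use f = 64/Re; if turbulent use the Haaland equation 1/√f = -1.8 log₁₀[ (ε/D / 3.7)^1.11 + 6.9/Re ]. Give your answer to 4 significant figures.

f ≈ 0.06046

Re = ρVD/μ = 1.215·43.44·0.03556/1.7e-05 = 1.104e+05.
Re > 4000 → turbulent. ε/D = 0.0012/0.03556 = 0.0337; Haaland: 1/√f = -1.8 log₁₀[0.00544 + 6.25e-05] = 4.067, so f = 0.06046.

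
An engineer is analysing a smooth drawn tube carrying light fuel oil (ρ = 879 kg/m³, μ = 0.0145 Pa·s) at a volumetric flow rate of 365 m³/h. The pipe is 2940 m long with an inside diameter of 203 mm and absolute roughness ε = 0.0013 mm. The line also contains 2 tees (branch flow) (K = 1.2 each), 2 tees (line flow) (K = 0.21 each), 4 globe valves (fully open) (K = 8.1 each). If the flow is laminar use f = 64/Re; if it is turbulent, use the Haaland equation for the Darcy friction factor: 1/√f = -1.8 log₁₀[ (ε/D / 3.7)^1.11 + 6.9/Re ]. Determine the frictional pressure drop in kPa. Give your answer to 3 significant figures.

Q = 365 m³/h = 365/3600 = 0.1014 m³/s.
Cross-sectional area A = πD²/4 = π(0.203)²/4 = 0.03237 m²; mean velocity V = Q/A = 0.1014/0.03237 = 3.133 m/s.
Reynolds number Re = ρVD/μ = 879 · 3.133 · 0.203 / 0.0145 = 3.855e+04.
Re > 4000 → turbulent. Relative roughness ε/D = 1.3e-06/0.203 = 6.4e-06. Haaland: 1/√f = -1.8 log₁₀[(6.4e-06/3.7)^1.11 + 6.9/3.855e+04] = -1.8 log₁₀[4.02e-07 + 0.000179] = 6.743, so f = 0.02199.
Total minor-loss coefficient ΣK = 2·1.2 + 2·0.21 + 4·8.1 = 35.2.
ΔP = [f·L/D + ΣK]·(ρV²/2) = [0.02199·2940/0.203 + 35.2]·(879·3.133²/2) = [318.5 + 35.2]·4313 = 1.526e+06 Pa.
ΔP = 1.526e+06 Pa = 1530 kPa.

ΔP ≈ 1530 kPa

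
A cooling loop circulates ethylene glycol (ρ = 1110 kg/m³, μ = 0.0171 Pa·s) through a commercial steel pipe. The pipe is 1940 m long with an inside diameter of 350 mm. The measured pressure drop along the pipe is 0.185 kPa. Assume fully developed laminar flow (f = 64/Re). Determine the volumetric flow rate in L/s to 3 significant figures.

Q ≈ 2.05 L/s

For laminar flow, f = 64/Re with Re = ρVD/μ, so Darcy-Weisbach reduces to ΔP = 32μLV/D². Solving for V: V = ΔP·D²/(32μL) = 185·(0.35)²/(32·0.0171·1940) = 0.02135 m/s.
Check: Re = ρVD/μ = 1110·0.02135·0.35/0.0171 = 485 < 2300, so the laminar assumption holds.
Q = V·A = 0.02135·(π/4·0.35²) = 0.002054 m³/s = 2.05 L/s.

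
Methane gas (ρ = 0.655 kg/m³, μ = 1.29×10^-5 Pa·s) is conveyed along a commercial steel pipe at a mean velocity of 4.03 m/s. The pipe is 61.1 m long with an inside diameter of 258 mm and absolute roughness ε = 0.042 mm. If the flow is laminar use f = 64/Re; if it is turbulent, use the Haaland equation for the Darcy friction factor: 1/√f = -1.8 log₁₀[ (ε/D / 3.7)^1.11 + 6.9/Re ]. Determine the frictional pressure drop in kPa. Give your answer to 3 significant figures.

Reynolds number Re = ρVD/μ = 0.655 · 4.03 · 0.258 / 1.29e-05 = 5.279e+04.
Re > 4000 → turbulent. Relative roughness ε/D = 4.2e-05/0.258 = 0.000163. Haaland: 1/√f = -1.8 log₁₀[(0.000163/3.7)^1.11 + 6.9/5.279e+04] = -1.8 log₁₀[1.46e-05 + 0.000131] = 6.908, so f = 0.02096.
Darcy-Weisbach: ΔP = f(L/D)(ρV²/2) = 0.02096·(61.1/0.258)·(0.655·4.03²/2) = 0.02096·236.8·5.319 = 26.4 Pa.
ΔP = 26.4 Pa = 0.0264 kPa.

ΔP ≈ 0.0264 kPa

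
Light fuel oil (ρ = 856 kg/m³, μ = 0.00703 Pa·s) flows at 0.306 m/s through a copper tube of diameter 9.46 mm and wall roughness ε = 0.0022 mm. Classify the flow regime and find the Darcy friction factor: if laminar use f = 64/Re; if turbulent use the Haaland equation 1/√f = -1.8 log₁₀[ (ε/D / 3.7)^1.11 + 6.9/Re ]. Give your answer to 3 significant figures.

f ≈ 0.182

Re = ρVD/μ = 856·0.306·0.00946/0.00703 = 352.5.
Re < 2300 → laminar, so f = 64/Re = 0.1816 (roughness is irrelevant in laminar flow).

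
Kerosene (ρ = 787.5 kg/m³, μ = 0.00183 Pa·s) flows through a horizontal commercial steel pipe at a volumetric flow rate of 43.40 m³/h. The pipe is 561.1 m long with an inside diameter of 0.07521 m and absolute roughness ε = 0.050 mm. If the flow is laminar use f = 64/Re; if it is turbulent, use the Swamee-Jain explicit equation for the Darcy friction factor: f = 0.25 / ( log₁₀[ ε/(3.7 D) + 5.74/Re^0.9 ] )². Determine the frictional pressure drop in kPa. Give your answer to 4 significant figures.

Q = 43.40 m³/h = 43.40/3600 = 0.01206 m³/s.
Cross-sectional area A = πD²/4 = π(0.07521)²/4 = 0.004443 m²; mean velocity V = Q/A = 0.01206/0.004443 = 2.714 m/s.
Reynolds number Re = ρVD/μ = 787.5 · 2.714 · 0.07521 / 0.00183 = 8.783e+04.
Re > 4000 → turbulent. Relative roughness ε/D = 5e-05/0.07521 = 0.000665. Swamee-Jain: f = 0.25/(log₁₀[0.000665/3.7 + 5.74/8.783e+04^0.9])² = 0.25/(log₁₀[0.00018 + 0.000204])² = 0.25/(-3.416)² = 0.02142.
Darcy-Weisbach: ΔP = f(L/D)(ρV²/2) = 0.02142·(561.1/0.07521)·(787.5·2.714²/2) = 0.02142·7460·2899 = 4.634e+05 Pa.
ΔP = 4.634e+05 Pa = 463.4 kPa.

ΔP ≈ 463.4 kPa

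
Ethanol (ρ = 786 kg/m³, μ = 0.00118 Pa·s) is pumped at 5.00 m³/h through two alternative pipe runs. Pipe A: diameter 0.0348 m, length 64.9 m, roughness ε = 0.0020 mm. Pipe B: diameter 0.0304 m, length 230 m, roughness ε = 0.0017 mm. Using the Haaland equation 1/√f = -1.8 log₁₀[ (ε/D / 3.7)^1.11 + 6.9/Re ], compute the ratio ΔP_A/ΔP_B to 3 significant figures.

ΔP_A/ΔP_B ≈ 0.148

Pipe A: V = Q/A = 0.001389/0.0009511 = 1.46 m/s; Re = 3.385e+04; ε/D = 5.75e-05; Haaland → f = 0.02278; ΔP_A = f(L/D)(ρV²/2) = 3.56e+04 Pa.
Pipe B: V = Q/A = 0.001389/0.0007258 = 1.914 m/s; Re = 3.875e+04; ε/D = 5.59e-05; Haaland → f = 0.02208; ΔP_B = f(L/D)(ρV²/2) = 2.404e+05 Pa.
ΔP_A/ΔP_B = 3.56e+04/2.404e+05 = 0.148.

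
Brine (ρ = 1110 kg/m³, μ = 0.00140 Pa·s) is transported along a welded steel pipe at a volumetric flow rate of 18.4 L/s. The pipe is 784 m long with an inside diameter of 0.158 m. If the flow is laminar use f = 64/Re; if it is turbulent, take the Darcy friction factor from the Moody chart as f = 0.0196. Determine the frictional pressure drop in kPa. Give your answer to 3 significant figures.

ΔP ≈ 47.5 kPa

Q = 18.4 L/s = 18.4/1000 = 0.0184 m³/s.
Cross-sectional area A = πD²/4 = π(0.158)²/4 = 0.01961 m²; mean velocity V = Q/A = 0.0184/0.01961 = 0.9385 m/s.
Reynolds number Re = ρVD/μ = 1110 · 0.9385 · 0.158 / 0.0014 = 1.176e+05.
Re > 4000 → turbulent; use the Moody-chart value f = 0.0196.
Darcy-Weisbach: ΔP = f(L/D)(ρV²/2) = 0.0196·(784/0.158)·(1110·0.9385²/2) = 0.0196·4962·488.8 = 4.754e+04 Pa.
ΔP = 4.754e+04 Pa = 47.5 kPa.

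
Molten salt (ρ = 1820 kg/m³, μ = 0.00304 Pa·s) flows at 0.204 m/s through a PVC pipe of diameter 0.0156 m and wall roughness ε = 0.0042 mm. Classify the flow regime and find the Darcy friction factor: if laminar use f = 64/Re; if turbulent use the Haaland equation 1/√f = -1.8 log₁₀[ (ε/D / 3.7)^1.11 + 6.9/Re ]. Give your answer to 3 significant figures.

f ≈ 0.0336

Re = ρVD/μ = 1820·0.204·0.0156/0.00304 = 1905.
Re < 2300 → laminar, so f = 64/Re = 0.03359 (roughness is irrelevant in laminar flow).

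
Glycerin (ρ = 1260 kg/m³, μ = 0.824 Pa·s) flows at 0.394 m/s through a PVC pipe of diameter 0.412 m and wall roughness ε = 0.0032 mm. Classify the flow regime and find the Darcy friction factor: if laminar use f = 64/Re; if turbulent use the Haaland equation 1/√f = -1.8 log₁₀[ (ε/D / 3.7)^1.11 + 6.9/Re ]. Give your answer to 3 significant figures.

f ≈ 0.258

Re = ρVD/μ = 1260·0.394·0.412/0.824 = 248.2.
Re < 2300 → laminar, so f = 64/Re = 0.2578 (roughness is irrelevant in laminar flow).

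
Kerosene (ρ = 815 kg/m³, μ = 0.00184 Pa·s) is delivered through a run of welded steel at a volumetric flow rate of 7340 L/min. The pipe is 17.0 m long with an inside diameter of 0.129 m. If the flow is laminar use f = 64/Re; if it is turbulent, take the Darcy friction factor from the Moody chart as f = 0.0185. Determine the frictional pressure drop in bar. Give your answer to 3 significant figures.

ΔP ≈ 0.870 bar

Q = 7340 L/min = 7340/60000 = 0.1223 m³/s.
Cross-sectional area A = πD²/4 = π(0.129)²/4 = 0.01307 m²; mean velocity V = Q/A = 0.1223/0.01307 = 9.36 m/s.
Reynolds number Re = ρVD/μ = 815 · 9.36 · 0.129 / 0.00184 = 5.348e+05.
Re > 4000 → turbulent; use the Moody-chart value f = 0.0185.
Darcy-Weisbach: ΔP = f(L/D)(ρV²/2) = 0.0185·(17/0.129)·(815·9.36²/2) = 0.0185·131.8·3.57e+04 = 8.704e+04 Pa.
ΔP = 8.704e+04 Pa = 0.870 bar.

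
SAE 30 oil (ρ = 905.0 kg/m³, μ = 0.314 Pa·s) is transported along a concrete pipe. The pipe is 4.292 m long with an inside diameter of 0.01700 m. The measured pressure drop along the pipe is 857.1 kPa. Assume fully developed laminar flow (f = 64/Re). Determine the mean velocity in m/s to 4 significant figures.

V ≈ 5.744 m/s

For laminar flow, f = 64/Re with Re = ρVD/μ, so Darcy-Weisbach reduces to ΔP = 32μLV/D². Solving for V: V = ΔP·D²/(32μL) = 8.571e+05·(0.017)²/(32·0.314·4.292) = 5.744 m/s.
Check: Re = ρVD/μ = 905·5.744·0.017/0.314 = 281.4 < 2300, so the laminar assumption holds.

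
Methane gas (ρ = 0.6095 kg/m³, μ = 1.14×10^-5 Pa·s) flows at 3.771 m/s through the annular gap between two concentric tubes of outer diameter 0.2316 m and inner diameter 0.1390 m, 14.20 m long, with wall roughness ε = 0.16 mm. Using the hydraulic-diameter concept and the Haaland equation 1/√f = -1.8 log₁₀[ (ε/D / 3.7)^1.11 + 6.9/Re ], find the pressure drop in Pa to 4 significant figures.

Hydraulic diameter D_h = 4A/P = D_o - D_i = 0.2316 - 0.139 = 0.0926 m.
Re = ρVD_h/μ = 0.6095·3.771·0.0926/1.14e-05 = 1.867e+04.
ε/D_h = 0.00016/0.0926 = 0.00173; Haaland gives 1/√f = -1.8 log₁₀[0.000201+0.00037] = 5.839, so f = 0.02933.
ΔP = f(L/D_h)(ρV²/2) = 0.02933·14.2/0.0926·4.334 = 19.49 Pa.

ΔP ≈ 19.49 Pa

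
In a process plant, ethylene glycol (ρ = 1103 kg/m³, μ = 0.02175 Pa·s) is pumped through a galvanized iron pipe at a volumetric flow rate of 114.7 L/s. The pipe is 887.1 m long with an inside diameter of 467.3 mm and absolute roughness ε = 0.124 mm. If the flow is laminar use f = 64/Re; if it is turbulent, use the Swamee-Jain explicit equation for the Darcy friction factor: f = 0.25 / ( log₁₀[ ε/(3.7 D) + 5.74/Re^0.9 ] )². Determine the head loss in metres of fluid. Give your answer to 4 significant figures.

h_f ≈ 1.211 m

Q = 114.7 L/s = 114.7/1000 = 0.1147 m³/s.
Cross-sectional area A = πD²/4 = π(0.4673)²/4 = 0.1715 m²; mean velocity V = Q/A = 0.1147/0.1715 = 0.6688 m/s.
Reynolds number Re = ρVD/μ = 1103 · 0.6688 · 0.4673 / 0.0217 = 1.585e+04.
Re > 4000 → turbulent. Relative roughness ε/D = 0.000124/0.4673 = 0.000265. Swamee-Jain: f = 0.25/(log₁₀[0.000265/3.7 + 5.74/1.585e+04^0.9])² = 0.25/(log₁₀[7.17e-05 + 0.000953])² = 0.25/(-2.99)² = 0.02797.
Darcy-Weisbach: ΔP = f(L/D)(ρV²/2) = 0.02797·(887.1/0.4673)·(1103·0.6688²/2) = 0.02797·1898·246.7 = 1.31e+04 Pa.
Head loss h_f = ΔP/(ρg) = 1.31e+04/(1103·9.81) = 1.211 m.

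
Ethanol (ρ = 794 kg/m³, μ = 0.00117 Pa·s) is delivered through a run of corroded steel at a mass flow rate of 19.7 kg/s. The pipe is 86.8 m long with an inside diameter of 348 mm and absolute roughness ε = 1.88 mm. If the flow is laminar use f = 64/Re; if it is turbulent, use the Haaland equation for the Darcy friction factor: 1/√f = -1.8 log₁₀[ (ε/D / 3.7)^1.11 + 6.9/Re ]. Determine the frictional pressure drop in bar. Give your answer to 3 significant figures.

ΔP ≈ 0.00219 bar

A = πD²/4 = π(0.348)²/4 = 0.09511 m²; mean velocity V = ṁ/(ρA) = 19.7/(794 · 0.09511) = 0.2609 m/s.
Reynolds number Re = ρVD/μ = 794 · 0.2609 · 0.348 / 0.00117 = 6.16e+04.
Re > 4000 → turbulent. Relative roughness ε/D = 0.00188/0.348 = 0.0054. Haaland: 1/√f = -1.8 log₁₀[(0.0054/3.7)^1.11 + 6.9/6.16e+04] = -1.8 log₁₀[0.000712 + 0.000112] = 5.551, so f = 0.03245.
Darcy-Weisbach: ΔP = f(L/D)(ρV²/2) = 0.03245·(86.8/0.348)·(794·0.2609²/2) = 0.03245·249.4·27.01 = 218.6 Pa.
ΔP = 218.6 Pa = 0.00219 bar.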